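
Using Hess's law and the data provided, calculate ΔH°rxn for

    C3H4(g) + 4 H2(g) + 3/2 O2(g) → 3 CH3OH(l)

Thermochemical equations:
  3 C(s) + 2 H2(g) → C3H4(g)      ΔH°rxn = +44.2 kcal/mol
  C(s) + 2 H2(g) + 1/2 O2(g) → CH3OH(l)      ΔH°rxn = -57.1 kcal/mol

ΔH°rxn = -215.5 kcal/mol

equation 1 reversed: -44.2 kcal/mol
equation 2 × 3: (3)·(-57.1) = -171.3 kcal/mol
ΔH°rxn = (-44.2) + (-171.3) = -215.5 kcal/mol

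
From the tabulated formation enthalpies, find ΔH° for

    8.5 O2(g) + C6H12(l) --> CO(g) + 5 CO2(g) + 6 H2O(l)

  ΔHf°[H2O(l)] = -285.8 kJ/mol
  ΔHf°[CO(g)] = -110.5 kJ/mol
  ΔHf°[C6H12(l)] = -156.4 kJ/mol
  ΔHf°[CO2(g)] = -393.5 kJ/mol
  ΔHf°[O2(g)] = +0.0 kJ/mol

ΔH° = -3636.4 kJ/mol

Products: 1·(-110.5) + 5·(-393.5) + 6·(-285.8) = -3792.8
Reactants: 17/2·(+0.0) + 1·(-156.4) = -156.4
ΔH° = (-3792.8) − (-156.4) = -3636.4 kJ/mol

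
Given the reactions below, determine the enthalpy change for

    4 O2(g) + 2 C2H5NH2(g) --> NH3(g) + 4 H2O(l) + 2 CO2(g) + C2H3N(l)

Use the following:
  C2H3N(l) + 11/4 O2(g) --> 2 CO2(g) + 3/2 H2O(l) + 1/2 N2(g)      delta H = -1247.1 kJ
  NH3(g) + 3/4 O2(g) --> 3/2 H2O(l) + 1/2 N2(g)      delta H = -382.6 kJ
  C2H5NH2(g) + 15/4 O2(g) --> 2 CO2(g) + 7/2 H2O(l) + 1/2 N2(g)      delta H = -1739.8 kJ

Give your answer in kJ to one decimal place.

equation 1 reversed (C2H3N(l) must end up as a product): +1247.1 kJ
equation 2 reversed (NH3(g) must end up as a product): +382.6 kJ
equation 3 × 2 (×2 to match 2 C2H5NH2(g) in the target): (2)·(-1739.8) = -3479.6 kJ
Since enthalpy is a state function, delta H = (+1247.1) + (+382.6) + (-3479.6) = -1849.9 kJ

delta H = -1849.9 kJ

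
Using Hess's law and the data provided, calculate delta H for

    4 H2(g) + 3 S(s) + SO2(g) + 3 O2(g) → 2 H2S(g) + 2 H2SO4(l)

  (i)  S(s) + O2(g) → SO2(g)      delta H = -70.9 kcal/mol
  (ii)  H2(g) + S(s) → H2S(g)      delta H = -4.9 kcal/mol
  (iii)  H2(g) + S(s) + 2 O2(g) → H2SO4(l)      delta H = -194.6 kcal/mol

delta H = -328.1 kcal/mol

(i) reversed: +70.9 kcal/mol
(ii) × 2: (2)·(-4.9) = -9.8 kcal/mol
(iii) × 2: (2)·(-194.6) = -389.2 kcal/mol
By Hess's law, delta H = (+70.9) + (-9.8) + (-389.2) = -328.1 kcal/mol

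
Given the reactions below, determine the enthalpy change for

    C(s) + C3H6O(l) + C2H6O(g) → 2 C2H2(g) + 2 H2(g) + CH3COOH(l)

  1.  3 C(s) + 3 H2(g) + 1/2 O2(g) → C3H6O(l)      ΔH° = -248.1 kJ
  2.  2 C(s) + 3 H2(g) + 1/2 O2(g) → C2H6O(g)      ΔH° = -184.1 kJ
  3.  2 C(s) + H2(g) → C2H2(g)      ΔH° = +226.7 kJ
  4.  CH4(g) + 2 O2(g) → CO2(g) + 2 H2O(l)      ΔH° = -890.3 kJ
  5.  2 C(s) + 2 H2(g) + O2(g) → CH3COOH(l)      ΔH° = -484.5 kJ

ΔH° = 401.1 kJ

eq. 1 reversed: +248.1 kJ
eq. 2 reversed: +184.1 kJ
eq. 3 × 2: (2)·(+226.7) = +453.4 kJ
eq. 4: not needed.
eq. 5 as written: -484.5 kJ
Combining the equations, ΔH° = (-1)·(-248.1) + (-1)·(-184.1) + (2)·(+226.7) + (1)·(-484.5) = 401.1 kJ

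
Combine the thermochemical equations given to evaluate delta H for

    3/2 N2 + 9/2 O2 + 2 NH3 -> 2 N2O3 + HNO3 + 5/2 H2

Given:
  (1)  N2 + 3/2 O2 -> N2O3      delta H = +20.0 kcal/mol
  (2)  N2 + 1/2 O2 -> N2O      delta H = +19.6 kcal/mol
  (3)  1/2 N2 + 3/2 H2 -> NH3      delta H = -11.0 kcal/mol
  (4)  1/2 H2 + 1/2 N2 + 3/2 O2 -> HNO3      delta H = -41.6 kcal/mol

(1) × 2 (scale by 2 for the 2 N2O3): (2)·(+20.0) = +40.0 kcal/mol
(2): not needed (N2O appears nowhere else).
(3) reversed and × 2 (NH3 must end up as a reactant; ×2 to match 2 NH3 in the target): (-2)·(-11.0) = +22.0 kcal/mol
(4) as written (HNO3 already on the product side): -41.6 kcal/mol
delta H = (+40.0) + (+22.0) + (-41.6) = 20.4 kcal/mol

delta H = 20.4 kcal/mol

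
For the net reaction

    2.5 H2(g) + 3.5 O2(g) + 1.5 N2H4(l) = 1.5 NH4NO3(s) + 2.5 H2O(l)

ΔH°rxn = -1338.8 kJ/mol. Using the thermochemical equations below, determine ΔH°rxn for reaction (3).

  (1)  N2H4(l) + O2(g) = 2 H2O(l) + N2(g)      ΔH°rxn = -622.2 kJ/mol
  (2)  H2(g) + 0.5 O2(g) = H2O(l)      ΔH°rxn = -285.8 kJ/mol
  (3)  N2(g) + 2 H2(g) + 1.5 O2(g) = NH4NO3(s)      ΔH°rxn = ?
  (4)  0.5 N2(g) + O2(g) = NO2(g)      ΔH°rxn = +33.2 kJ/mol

(1) × 3/2 (scale by 3/2 for the 3/2 N2H4(l)): (3/2)·(-622.2) = -933.3 kJ/mol
(2) reversed and × 1/2: (-1/2)·(-285.8) = +142.9 kJ/mol
(3) × 3/2 (scale by 3/2 for the 3/2 NH4NO3(s)): contributes 3/2·x
(4): not needed (NO2(g) appears nowhere else).
-1338.8 = (-933.3) + (+142.9) + 3/2·x
x = (-1338.8 − (-790.4)) / (3/2) = -365.6 kJ/mol

ΔH°rxn = -365.6 kJ/mol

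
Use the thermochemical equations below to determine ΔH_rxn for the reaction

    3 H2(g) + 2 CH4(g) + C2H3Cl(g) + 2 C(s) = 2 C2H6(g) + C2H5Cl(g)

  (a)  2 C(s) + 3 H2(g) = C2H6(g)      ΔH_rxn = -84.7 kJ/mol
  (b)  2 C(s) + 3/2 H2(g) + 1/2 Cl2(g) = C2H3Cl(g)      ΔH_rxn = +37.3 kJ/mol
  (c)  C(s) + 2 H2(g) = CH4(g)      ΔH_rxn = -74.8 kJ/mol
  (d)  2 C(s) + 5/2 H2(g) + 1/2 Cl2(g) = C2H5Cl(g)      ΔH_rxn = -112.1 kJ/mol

ΔH_rxn = -169.2 kJ/mol

(a) × 2 (×2 to match 2 C2H6(g) in the target): (2)·(-84.7) = -169.4 kJ/mol
(b) reversed (reverse to put C2H3Cl(g) on the reactant side): -37.3 kJ/mol
(c) reversed and × 2 (reverse to put CH4(g) on the reactant side; scale by 2 for the 2 CH4(g)): (-2)·(-74.8) = +149.6 kJ/mol
(d) as written (C2H5Cl(g) already on the product side): -112.1 kJ/mol
ΔH_rxn = (-169.4) + (-37.3) + (+149.6) + (-112.1) = -169.2 kJ/mol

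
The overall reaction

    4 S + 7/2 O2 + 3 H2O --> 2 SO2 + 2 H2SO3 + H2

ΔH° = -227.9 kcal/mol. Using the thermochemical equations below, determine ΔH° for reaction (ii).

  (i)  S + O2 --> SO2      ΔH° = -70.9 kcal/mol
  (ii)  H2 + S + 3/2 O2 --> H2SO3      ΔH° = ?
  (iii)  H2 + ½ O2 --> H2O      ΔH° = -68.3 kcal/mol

(i) × 2 (scale by 2 for the 2 SO2): (2)·(-70.9) = -141.8 kcal/mol
(ii) × 2 (×2 to match 2 H2SO3 in the target): contributes 2·x
(iii) reversed and × 3 (reverse to put H2O on the reactant side; ×3 to match 3 H2O in the target): (-3)·(-68.3) = +204.9 kcal/mol
-227.9 = (-141.8) + (+204.9) + 2·x
x = (-227.9 − (+63.1)) / (2) = -145.5 kcal/mol

ΔH° = -145.5 kcal/mol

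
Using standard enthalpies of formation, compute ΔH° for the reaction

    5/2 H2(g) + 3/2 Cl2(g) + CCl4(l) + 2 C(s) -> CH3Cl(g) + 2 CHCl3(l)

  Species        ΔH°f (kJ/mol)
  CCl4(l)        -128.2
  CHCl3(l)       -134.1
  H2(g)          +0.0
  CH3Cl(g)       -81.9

Products: 1·(-81.9) + 2·(-134.1) = -350.1
Reactants: 5/2·(+0.0) + 3/2·(+0.0) + 1·(-128.2) + 2·(+0.0) = -128.2
ΔH° = (-350.1) − (-128.2) = -221.9 kJ/mol

ΔH° = -221.9 kJ/mol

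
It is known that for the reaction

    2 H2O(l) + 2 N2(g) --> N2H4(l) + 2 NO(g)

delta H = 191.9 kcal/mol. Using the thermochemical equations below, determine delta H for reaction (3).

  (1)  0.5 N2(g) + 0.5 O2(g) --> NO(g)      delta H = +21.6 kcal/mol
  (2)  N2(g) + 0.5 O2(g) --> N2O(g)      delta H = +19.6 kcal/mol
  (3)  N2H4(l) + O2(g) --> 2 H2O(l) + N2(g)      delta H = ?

(1) × 2 (×2 to match 2 NO(g) in the target): (2)·(+21.6) = +43.2 kcal/mol
(2): not needed (N2O(g) appears nowhere else).
(3) reversed (reverse to put N2H4(l) on the product side): contributes −x
+191.9 = (+43.2) − x
x = (+191.9 − (+43.2)) / (-1) = -148.7 kcal/mol

delta H = -148.7 kcal/mol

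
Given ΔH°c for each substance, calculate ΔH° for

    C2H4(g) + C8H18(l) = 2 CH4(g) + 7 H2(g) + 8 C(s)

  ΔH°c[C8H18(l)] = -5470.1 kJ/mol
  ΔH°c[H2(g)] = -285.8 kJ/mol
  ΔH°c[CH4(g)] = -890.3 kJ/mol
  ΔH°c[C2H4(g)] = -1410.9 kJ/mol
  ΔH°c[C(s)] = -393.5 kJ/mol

ΔH° = 48.2 kJ/mol

Using ΔH = Σ nΔHc°(reactants) − Σ nΔHc°(products):
= [1·(-1410.9) + 1·(-5470.1)] − [2·(-890.3) + 7·(-285.8) + 8·(-393.5)]
= 48.2 kJ/mol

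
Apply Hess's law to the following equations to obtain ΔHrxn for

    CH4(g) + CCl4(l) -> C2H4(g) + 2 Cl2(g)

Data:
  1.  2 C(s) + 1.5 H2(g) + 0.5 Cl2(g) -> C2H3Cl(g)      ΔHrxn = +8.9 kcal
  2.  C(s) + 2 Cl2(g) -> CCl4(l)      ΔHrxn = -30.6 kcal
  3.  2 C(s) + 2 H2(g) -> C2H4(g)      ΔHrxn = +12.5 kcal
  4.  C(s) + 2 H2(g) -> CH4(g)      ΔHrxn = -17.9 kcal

ΔHrxn = 61.0 kcal

eq. 1: not needed (C2H3Cl(g) appears nowhere else).
eq. 2 reversed (CCl4(l) must end up as a reactant): +30.6 kcal
eq. 3 as written (C2H4(g) already on the product side): +12.5 kcal
eq. 4 reversed (CH4(g) must end up as a reactant): +17.9 kcal
Summing the manipulated equations, ΔHrxn = (+30.6) + (+12.5) + (+17.9) = 61.0 kcal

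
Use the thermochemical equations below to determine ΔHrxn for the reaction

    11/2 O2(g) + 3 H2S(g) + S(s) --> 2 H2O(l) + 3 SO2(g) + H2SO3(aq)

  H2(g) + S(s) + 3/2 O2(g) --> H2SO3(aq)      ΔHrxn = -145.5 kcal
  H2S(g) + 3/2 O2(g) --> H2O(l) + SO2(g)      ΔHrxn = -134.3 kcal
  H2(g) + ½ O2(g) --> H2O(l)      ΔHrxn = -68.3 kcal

equation 1 as written (H2SO3(aq) already on the product side): -145.5 kcal
equation 2 × 3 (scale by 3 for the 3 H2S(g)): (3)·(-134.3) = -402.9 kcal
equation 3 reversed: +68.3 kcal
ΔHrxn = (1)·(-145.5) + (3)·(-134.3) + (-1)·(-68.3) = -480.1 kcal

ΔHrxn = -480.1 kcal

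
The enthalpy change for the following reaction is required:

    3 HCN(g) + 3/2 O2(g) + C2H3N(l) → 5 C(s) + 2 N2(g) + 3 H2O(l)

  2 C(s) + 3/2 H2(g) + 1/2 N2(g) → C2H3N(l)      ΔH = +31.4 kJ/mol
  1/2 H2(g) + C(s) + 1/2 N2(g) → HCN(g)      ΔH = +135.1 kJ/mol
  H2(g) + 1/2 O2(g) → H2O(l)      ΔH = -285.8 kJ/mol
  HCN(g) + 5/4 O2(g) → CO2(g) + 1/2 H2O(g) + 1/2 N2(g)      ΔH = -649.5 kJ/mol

ΔH = -1294.1 kJ/mol

equation 1 reversed: -31.4 kJ/mol
equation 2 reversed and × 3: (-3)·(+135.1) = -405.3 kJ/mol
equation 3 × 3: (3)·(-285.8) = -857.4 kJ/mol
equation 4: not needed.
Since enthalpy is a state function, ΔH = (-31.4) + (-405.3) + (-857.4) = -1294.1 kJ/mol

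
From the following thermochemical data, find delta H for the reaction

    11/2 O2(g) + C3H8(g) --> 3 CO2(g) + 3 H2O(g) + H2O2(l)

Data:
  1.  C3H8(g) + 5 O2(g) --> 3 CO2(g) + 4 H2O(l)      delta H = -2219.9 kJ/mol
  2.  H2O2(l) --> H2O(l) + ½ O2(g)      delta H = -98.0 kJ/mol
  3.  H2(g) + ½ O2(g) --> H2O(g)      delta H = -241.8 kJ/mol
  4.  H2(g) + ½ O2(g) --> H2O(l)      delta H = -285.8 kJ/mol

eq. 1 as written (C3H8(g) already on the reactant side): -2219.9 kJ/mol
eq. 2 reversed (reverse to put H2O2(l) on the product side): +98.0 kJ/mol
eq. 3 × 3 (×3 to match 3 H2O(g) in the target): (3)·(-241.8) = -725.4 kJ/mol
eq. 4 reversed and × 3: (-3)·(-285.8) = +857.4 kJ/mol
delta H = (1)·(-2219.9) + (-1)·(-98.0) + (3)·(-241.8) + (-3)·(-285.8) = -1989.9 kJ/mol

delta H = -1989.9 kJ/mol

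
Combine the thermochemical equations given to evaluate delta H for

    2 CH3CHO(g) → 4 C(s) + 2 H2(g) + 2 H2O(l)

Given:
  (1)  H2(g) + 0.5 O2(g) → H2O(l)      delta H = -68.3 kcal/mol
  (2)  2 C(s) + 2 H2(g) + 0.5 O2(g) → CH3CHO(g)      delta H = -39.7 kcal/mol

delta H = -57.2 kcal/mol

(1) × 2: (2)·(-68.3) = -136.6 kcal/mol
(2) reversed and × 2: (-2)·(-39.7) = +79.4 kcal/mol
delta H = (2)·(-68.3) + (-2)·(-39.7) = -57.2 kcal/mol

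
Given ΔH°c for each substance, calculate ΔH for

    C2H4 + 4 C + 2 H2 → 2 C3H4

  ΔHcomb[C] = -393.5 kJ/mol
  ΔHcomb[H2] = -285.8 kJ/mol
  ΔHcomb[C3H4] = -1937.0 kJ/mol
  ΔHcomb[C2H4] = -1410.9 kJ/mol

ΔH = 317.5 kJ/mol

With combustion enthalpies, reactants minus products:
= [1·(-1410.9) + 4·(-393.5) + 2·(-285.8)] − [2·(-1937.0)]
= 317.5 kJ/mol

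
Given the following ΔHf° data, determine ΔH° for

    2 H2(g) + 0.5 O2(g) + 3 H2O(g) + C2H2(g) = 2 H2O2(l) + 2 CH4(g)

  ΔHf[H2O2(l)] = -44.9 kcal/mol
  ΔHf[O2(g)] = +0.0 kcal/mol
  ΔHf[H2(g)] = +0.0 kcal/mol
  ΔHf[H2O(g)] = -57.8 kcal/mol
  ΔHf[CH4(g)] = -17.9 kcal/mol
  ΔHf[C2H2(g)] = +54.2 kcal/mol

Products: 2·(-44.9) + 2·(-17.9) = -125.6
Reactants: 2·(+0.0) + 1/2·(+0.0) + 3·(-57.8) + 1·(+54.2) = -119.2
ΔH° = (-125.6) − (-119.2) = -6.4 kcal/mol

ΔH° = -6.4 kcal/mol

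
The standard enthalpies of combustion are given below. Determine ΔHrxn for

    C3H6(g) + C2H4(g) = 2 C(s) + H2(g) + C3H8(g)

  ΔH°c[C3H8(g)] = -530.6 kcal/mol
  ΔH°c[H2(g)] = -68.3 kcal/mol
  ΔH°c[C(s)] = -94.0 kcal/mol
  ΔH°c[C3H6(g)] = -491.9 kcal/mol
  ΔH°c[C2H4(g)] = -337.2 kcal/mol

With combustion enthalpies, reactants minus products:
= [1·(-491.9) + 1·(-337.2)] − [2·(-94.0) + 1·(-68.3) + 1·(-530.6)]
= -42.2 kcal/mol

ΔHrxn = -42.2 kcal/mol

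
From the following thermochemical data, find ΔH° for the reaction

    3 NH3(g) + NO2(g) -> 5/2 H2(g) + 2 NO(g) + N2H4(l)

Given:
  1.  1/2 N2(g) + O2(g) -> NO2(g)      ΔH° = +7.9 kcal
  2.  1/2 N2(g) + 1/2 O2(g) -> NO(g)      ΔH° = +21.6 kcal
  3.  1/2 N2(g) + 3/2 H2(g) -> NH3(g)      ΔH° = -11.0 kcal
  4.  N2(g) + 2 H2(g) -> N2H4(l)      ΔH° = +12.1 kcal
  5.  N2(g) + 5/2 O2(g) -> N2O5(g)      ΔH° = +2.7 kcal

eq. 1 reversed: -7.9 kcal
eq. 2 × 2: (2)·(+21.6) = +43.2 kcal
eq. 3 reversed and × 3: (-3)·(-11.0) = +33.0 kcal
eq. 4 as written: +12.1 kcal
eq. 5: not needed.
ΔH° = (-7.9) + (+43.2) + (+33.0) + (+12.1) = 80.4 kcal

ΔH° = 80.4 kcal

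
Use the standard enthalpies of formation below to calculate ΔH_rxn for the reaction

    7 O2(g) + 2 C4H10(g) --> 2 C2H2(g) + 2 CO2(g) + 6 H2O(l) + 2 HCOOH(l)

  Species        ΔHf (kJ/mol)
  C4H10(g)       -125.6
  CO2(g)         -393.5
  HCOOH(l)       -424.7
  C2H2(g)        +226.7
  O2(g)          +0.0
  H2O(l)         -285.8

Products: 2·(+226.7) + 2·(-393.5) + 6·(-285.8) + 2·(-424.7) = -2897.8
Reactants: 7·(+0.0) + 2·(-125.6) = -251.2
ΔH_rxn = (-2897.8) − (-251.2) = -2646.6 kJ/mol

ΔH_rxn = -2646.6 kJ/mol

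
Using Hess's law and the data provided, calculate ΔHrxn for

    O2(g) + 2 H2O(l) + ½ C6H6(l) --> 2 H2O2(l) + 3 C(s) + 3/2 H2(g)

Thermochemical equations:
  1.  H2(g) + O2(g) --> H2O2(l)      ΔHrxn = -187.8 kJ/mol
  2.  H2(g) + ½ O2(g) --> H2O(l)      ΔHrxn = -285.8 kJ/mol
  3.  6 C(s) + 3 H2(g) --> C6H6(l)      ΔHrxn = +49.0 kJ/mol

eq. 1 × 2: (2)·(-187.8) = -375.6 kJ/mol
eq. 2 reversed and × 2: (-2)·(-285.8) = +571.6 kJ/mol
eq. 3 reversed and × 1/2: (-1/2)·(+49.0) = -24.5 kJ/mol
By Hess's law, ΔHrxn = (2)·(-187.8) + (-2)·(-285.8) + (-1/2)·(+49.0) = 171.5 kJ/mol

ΔHrxn = 171.5 kJ/mol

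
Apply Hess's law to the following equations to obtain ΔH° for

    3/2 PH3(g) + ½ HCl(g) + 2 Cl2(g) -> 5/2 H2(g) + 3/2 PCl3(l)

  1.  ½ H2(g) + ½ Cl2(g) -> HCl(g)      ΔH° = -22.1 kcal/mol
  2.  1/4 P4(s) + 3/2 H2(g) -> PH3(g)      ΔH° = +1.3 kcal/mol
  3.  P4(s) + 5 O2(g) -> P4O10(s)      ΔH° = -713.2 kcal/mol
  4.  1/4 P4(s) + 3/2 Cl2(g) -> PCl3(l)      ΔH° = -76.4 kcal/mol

eq. 1 reversed and × 1/2: (-1/2)·(-22.1) = +11.05 kcal/mol
eq. 2 reversed and × 3/2: (-3/2)·(+1.3) = -1.95 kcal/mol
eq. 3: not needed.
eq. 4 × 3/2: (3/2)·(-76.4) = -114.6 kcal/mol
Since enthalpy is a state function, ΔH° = (+11.05) + (-1.95) + (-114.6) = -105.5 kcal/mol

ΔH° = -105.5 kcal/mol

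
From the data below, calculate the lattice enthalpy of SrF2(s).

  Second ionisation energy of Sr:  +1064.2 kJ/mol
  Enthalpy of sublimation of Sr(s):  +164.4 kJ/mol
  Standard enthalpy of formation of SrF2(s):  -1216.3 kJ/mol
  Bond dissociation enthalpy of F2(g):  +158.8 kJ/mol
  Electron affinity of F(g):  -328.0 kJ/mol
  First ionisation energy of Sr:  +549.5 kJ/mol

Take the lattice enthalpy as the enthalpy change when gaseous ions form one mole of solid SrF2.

U = -2497.2 kJ/mol

ΔHf° = 1·ΔHsub + 1·(ΣIE) + 1·D(F2) + 2·EA + U
-1216.3 = 1·(+164.4) + 1·(+1613.7) + 1·(+158.8) + 2·(-328.0) + U
U = -1216.3 − (+1280.9) = -2497.2 kJ/mol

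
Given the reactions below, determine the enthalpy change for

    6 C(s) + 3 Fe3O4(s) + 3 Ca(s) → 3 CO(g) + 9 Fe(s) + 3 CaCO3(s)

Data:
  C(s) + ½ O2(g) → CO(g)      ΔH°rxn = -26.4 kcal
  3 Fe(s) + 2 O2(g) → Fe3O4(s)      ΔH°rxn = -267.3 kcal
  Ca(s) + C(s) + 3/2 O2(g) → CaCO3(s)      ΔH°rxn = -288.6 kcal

equation 1 × 3: (3)·(-26.4) = -79.2 kcal
equation 2 reversed and × 3: (-3)·(-267.3) = +801.9 kcal
equation 3 × 3: (3)·(-288.6) = -865.8 kcal
By Hess's law, ΔH°rxn = (-79.2) + (+801.9) + (-865.8) = -143.1 kcal

ΔH°rxn = -143.1 kcal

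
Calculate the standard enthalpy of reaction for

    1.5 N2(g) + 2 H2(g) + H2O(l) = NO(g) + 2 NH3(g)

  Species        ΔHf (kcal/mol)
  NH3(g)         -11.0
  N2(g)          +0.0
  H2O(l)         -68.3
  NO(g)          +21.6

ΔH_rxn = 67.9 kcal/mol

ΔH°rxn = Σ nΔHf°(products) − Σ nΔHf°(reactants).
Products: 1·(+21.6) + 2·(-11.0) = -0.4
Reactants: 3/2·(+0.0) + 2·(+0.0) + 1·(-68.3) = -68.3
ΔH_rxn = (-0.4) − (-68.3) = 67.9 kcal/mol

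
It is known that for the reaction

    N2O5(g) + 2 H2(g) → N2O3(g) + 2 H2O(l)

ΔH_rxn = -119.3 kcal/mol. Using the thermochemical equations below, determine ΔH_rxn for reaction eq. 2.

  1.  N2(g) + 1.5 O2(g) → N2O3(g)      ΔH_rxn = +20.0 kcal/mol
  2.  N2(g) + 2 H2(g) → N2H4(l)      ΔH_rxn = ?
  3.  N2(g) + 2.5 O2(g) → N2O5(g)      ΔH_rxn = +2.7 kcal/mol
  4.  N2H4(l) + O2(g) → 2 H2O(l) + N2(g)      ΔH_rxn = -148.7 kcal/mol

ΔH_rxn = 12.1 kcal/mol

eq. 1 as written: +20.0 kcal/mol
eq. 2 as written: contributes x
eq. 3 reversed: -2.7 kcal/mol
eq. 4 as written: -148.7 kcal/mol
-119.3 = (+20.0) + (-2.7) + (-148.7) + x
x = (-119.3 − (-131.4)) / (1) = 12.1 kcal/mol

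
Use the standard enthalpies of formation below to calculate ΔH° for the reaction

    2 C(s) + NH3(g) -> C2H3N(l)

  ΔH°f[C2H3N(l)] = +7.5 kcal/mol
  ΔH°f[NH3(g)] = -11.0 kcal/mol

ΔH° = 18.5 kcal/mol

Products: 1·(+7.5) = +7.5
Reactants: 2·(+0.0) + 1·(-11.0) = -11.0
ΔH° = (+7.5) − (-11.0) = 18.5 kcal/mol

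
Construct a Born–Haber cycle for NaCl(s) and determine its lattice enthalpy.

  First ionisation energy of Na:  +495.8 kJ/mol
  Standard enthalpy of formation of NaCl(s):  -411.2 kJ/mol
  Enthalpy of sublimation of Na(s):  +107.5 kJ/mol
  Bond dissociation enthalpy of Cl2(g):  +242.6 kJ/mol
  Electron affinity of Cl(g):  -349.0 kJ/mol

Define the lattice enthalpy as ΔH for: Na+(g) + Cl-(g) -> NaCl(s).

U = -786.8 kJ/mol

ΔHf° = 1·ΔHsub + 1·(ΣIE) + 1/2·D(Cl2) + 1·EA + U
-411.2 = 1·(+107.5) + 1·(+495.8) + 1/2·(+242.6) + 1·(-349.0) + U
U = -411.2 − (+375.6) = -786.8 kJ/mol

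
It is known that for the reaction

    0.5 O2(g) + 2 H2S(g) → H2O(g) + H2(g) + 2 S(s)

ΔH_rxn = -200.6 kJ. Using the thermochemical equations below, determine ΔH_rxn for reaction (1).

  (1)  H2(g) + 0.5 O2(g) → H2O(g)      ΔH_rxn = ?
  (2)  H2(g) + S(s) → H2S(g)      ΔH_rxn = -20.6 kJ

ΔH_rxn = -241.8 kJ

(1) as written (H2O(g) already on the product side): contributes x
(2) reversed and × 2 (H2S(g) must end up as a reactant; scale by 2 for the 2 H2S(g)): (-2)·(-20.6) = +41.2 kJ
-200.6 = (+41.2) + x
x = (-200.6 − (+41.2)) / (1) = -241.8 kJ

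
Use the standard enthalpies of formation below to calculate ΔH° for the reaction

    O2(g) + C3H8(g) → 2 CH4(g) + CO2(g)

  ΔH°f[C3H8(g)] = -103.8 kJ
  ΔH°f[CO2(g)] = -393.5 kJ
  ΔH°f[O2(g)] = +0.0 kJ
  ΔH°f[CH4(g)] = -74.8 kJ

Products: 2·(-74.8) + 1·(-393.5) = -543.1
Reactants: 1·(+0.0) + 1·(-103.8) = -103.8
ΔH° = (-543.1) − (-103.8) = -439.3 kJ

ΔH° = -439.3 kJ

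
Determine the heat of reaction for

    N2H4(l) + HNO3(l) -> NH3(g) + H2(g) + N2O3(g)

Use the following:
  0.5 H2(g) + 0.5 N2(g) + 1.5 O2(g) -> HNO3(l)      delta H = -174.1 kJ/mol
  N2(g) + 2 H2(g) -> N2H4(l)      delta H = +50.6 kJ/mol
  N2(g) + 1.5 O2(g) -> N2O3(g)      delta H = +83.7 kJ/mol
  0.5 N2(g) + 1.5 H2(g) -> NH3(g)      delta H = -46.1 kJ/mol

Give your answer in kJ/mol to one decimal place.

delta H = 161.1 kJ/mol

equation 1 reversed (reverse to put HNO3(l) on the reactant side): +174.1 kJ/mol
equation 2 reversed (reverse to put N2H4(l) on the reactant side): -50.6 kJ/mol
equation 3 as written (N2O3(g) already on the product side): +83.7 kJ/mol
equation 4 as written (NH3(g) already on the product side): -46.1 kJ/mol
Combining the equations, delta H = (+174.1) + (-50.6) + (+83.7) + (-46.1) = 161.1 kJ/mol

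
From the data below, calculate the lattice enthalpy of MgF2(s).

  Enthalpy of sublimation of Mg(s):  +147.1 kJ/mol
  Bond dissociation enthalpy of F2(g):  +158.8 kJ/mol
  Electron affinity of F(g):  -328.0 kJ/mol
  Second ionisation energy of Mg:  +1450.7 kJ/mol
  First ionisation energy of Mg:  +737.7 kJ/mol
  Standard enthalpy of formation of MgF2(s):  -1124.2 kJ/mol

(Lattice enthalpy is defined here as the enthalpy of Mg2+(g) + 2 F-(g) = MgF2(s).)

ΔHf° = 1·ΔHsub + 1·(ΣIE) + 1·D(F2) + 2·EA + U
-1124.2 = 1·(+147.1) + 1·(+2188.4) + 1·(+158.8) + 2·(-328.0) + U
U = -1124.2 − (+1838.3) = -2962.5 kJ/mol

U = -2962.5 kJ/mol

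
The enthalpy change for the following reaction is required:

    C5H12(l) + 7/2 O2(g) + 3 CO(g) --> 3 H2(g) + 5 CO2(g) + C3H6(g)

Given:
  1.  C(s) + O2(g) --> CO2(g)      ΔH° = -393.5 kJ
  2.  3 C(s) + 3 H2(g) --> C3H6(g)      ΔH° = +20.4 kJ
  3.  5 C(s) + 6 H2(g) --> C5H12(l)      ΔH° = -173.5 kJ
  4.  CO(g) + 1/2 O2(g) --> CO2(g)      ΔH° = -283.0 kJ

eq. 1 × 2: (2)·(-393.5) = -787.0 kJ
eq. 2 as written (C3H6(g) already on the product side): +20.4 kJ
eq. 3 reversed (C5H12(l) must end up as a reactant): +173.5 kJ
eq. 4 × 3 (scale by 3 for the 3 CO(g)): (3)·(-283.0) = -849.0 kJ
ΔH° = (2)·(-393.5) + (1)·(+20.4) + (-1)·(-173.5) + (3)·(-283.0) = -1442.1 kJ

ΔH° = -1442.1 kJ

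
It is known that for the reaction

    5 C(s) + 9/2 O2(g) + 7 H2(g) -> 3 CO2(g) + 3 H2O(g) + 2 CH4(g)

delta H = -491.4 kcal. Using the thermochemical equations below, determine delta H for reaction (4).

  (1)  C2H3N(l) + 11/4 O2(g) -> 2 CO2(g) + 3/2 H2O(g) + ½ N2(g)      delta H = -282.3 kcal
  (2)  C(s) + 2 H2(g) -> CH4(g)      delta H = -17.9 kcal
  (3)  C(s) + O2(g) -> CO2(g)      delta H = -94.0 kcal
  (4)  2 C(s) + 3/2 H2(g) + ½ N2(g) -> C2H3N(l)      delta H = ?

delta H = 7.5 kcal

(1) × 2 (scale by 2 for the 3 H2O(g)): (2)·(-282.3) = -564.6 kcal
(2) × 2 (×2 to match 2 CH4(g) in the target): (2)·(-17.9) = -35.8 kcal
(3) reversed: +94.0 kcal
(4) × 2: contributes 2·x
-491.4 = (-564.6) + (-35.8) + (+94.0) + 2·x
x = (-491.4 − (-506.4)) / (2) = 7.5 kcal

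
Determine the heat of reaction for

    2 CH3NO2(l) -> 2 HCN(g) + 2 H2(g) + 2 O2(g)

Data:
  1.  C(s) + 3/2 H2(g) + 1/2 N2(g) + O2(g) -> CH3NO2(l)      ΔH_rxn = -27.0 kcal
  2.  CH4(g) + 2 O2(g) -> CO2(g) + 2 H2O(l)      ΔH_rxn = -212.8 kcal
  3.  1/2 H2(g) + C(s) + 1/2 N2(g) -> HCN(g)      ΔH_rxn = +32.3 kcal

eq. 1 reversed and × 2 (reverse to put CH3NO2(l) on the reactant side; ×2 to match 2 CH3NO2(l) in the target): (-2)·(-27.0) = +54.0 kcal
eq. 2: not needed (H2O(l) appears nowhere else).
eq. 3 × 2 (scale by 2 for the 2 HCN(g)): (2)·(+32.3) = +64.6 kcal
ΔH_rxn = (-2)·(-27.0) + (2)·(+32.3) = 118.6 kcal

ΔH_rxn = 118.6 kcal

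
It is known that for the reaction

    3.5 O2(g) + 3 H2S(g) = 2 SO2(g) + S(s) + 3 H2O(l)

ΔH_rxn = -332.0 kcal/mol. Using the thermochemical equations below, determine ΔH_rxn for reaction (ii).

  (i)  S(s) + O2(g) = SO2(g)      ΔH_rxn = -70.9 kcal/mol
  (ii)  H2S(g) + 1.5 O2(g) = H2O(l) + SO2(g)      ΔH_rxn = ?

(i) reversed: +70.9 kcal/mol
(ii) × 3: contributes 3·x
-332.0 = (+70.9) + 3·x
x = (-332.0 − (+70.9)) / (3) = -134.3 kcal/mol

ΔH_rxn = -134.3 kcal/mol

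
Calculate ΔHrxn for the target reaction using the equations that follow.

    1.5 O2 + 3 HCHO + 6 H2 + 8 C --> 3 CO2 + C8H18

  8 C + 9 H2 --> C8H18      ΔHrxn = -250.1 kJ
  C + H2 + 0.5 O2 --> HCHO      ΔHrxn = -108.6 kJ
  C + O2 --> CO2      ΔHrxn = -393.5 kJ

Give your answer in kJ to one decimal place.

ΔHrxn = -1104.8 kJ

equation 1 as written (C8H18 already on the product side): -250.1 kJ
equation 2 reversed and × 3 (reverse to put HCHO on the reactant side; ×3 to match 3 HCHO in the target): (-3)·(-108.6) = +325.8 kJ
equation 3 × 3 (×3 to match 3 CO2 in the target): (3)·(-393.5) = -1180.5 kJ
By Hess's law, ΔHrxn = (1)·(-250.1) + (-3)·(-108.6) + (3)·(-393.5) = -1104.8 kJ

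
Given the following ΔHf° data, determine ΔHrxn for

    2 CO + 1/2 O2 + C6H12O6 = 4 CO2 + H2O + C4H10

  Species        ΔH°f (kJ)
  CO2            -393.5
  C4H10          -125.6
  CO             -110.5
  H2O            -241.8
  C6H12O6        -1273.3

ΔHrxn = -447.1 kJ

ΔH°rxn = Σ nΔHf°(products) − Σ nΔHf°(reactants).
Products: 4·(-393.5) + 1·(-241.8) + 1·(-125.6) = -1941.4
Reactants: 2·(-110.5) + 1/2·(+0.0) + 1·(-1273.3) = -1494.3
ΔHrxn = (-1941.4) − (-1494.3) = -447.1 kJ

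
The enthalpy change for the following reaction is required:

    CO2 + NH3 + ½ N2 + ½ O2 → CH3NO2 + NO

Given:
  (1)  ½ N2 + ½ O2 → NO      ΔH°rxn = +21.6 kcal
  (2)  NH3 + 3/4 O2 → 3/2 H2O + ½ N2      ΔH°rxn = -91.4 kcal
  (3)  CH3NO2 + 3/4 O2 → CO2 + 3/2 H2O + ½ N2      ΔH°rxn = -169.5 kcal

(1) as written: +21.6 kcal
(2) as written: -91.4 kcal
(3) reversed: +169.5 kcal
By Hess's law, ΔH°rxn = (+21.6) + (-91.4) + (+169.5) = 99.7 kcal

ΔH°rxn = 99.7 kcal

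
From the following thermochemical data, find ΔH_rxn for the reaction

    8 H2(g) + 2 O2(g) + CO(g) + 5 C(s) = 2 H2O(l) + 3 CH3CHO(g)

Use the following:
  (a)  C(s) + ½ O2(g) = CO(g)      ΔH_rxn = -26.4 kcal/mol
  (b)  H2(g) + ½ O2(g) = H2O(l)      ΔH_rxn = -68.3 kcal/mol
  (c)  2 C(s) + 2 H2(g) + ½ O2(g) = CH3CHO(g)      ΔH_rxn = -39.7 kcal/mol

(a) reversed: +26.4 kcal/mol
(b) × 2: (2)·(-68.3) = -136.6 kcal/mol
(c) × 3: (3)·(-39.7) = -119.1 kcal/mol
ΔH_rxn = (-1)·(-26.4) + (2)·(-68.3) + (3)·(-39.7) = -229.3 kcal/mol

ΔH_rxn = -229.3 kcal/mol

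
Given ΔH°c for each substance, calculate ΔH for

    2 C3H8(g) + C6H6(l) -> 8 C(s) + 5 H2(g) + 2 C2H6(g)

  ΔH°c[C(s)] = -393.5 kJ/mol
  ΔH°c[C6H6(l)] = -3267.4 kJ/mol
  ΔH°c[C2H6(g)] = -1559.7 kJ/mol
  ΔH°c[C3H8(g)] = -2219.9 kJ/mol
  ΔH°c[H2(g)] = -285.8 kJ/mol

ΔH = -10.8 kJ/mol

Using ΔH = Σ nΔHc°(reactants) − Σ nΔHc°(products):
= [2·(-2219.9) + 1·(-3267.4)] − [8·(-393.5) + 5·(-285.8) + 2·(-1559.7)]
= -10.8 kJ/mol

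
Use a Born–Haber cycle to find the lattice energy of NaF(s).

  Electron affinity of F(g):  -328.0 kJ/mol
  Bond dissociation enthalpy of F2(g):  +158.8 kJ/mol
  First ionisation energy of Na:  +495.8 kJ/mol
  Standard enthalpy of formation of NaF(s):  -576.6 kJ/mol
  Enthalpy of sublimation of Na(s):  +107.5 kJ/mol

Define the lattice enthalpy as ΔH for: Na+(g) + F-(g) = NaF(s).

U = -931.3 kJ/mol

ΔHf° = 1·ΔHsub + 1·(ΣIE) + 1/2·D(F2) + 1·EA + U
-576.6 = 1·(+107.5) + 1·(+495.8) + 1/2·(+158.8) + 1·(-328.0) + U
U = -576.6 − (+354.7) = -931.3 kJ/mol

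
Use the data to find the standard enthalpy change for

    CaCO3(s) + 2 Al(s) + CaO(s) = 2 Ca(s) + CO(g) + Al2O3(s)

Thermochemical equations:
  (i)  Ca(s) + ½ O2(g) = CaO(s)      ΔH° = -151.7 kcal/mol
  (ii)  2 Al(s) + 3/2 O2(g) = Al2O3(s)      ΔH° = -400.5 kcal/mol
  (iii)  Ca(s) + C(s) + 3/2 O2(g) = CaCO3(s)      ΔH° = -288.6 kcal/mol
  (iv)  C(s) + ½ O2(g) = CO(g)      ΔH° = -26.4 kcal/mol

(i) reversed (CaO(s) must end up as a reactant): +151.7 kcal/mol
(ii) as written (Al2O3(s) already on the product side): -400.5 kcal/mol
(iii) reversed (reverse to put CaCO3(s) on the reactant side): +288.6 kcal/mol
(iv) as written (CO(g) already on the product side): -26.4 kcal/mol
ΔH° = (-1)·(-151.7) + (1)·(-400.5) + (-1)·(-288.6) + (1)·(-26.4) = 13.4 kcal/mol

ΔH° = 13.4 kcal/mol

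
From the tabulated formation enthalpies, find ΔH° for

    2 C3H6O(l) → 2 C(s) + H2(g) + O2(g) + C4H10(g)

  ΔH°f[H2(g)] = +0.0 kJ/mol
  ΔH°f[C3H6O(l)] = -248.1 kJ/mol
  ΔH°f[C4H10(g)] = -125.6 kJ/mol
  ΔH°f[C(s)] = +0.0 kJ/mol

Products: 2·(+0.0) + 1·(+0.0) + 1·(+0.0) + 1·(-125.6) = -125.6
Reactants: 2·(-248.1) = -496.2
ΔH° = (-125.6) − (-496.2) = 370.6 kJ/mol

ΔH° = 370.6 kJ/mol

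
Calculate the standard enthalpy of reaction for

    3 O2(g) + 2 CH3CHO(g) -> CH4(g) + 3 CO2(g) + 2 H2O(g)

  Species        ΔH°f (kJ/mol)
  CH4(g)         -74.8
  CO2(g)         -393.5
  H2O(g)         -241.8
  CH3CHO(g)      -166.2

ΔH_rxn = -1406.5 kJ/mol

Products: 1·(-74.8) + 3·(-393.5) + 2·(-241.8) = -1738.9
Reactants: 3·(+0.0) + 2·(-166.2) = -332.4
ΔH_rxn = (-1738.9) − (-332.4) = -1406.5 kJ/mol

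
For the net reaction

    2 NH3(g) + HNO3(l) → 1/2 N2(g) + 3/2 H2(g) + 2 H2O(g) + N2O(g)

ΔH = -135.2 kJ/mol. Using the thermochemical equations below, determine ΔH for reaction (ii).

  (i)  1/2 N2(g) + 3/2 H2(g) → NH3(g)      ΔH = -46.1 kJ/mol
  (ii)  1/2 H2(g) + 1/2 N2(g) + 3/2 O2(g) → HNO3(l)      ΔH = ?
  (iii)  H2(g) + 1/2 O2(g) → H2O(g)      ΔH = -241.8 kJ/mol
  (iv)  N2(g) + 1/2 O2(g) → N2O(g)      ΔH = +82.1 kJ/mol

ΔH = -174.1 kJ/mol

(i) reversed and × 2: (-2)·(-46.1) = +92.2 kJ/mol
(ii) reversed: contributes −x
(iii) × 2: (2)·(-241.8) = -483.6 kJ/mol
(iv) as written: +82.1 kJ/mol
-135.2 = (+92.2) + (-483.6) + (+82.1) − x
x = (-135.2 − (-309.3)) / (-1) = -174.1 kJ/mol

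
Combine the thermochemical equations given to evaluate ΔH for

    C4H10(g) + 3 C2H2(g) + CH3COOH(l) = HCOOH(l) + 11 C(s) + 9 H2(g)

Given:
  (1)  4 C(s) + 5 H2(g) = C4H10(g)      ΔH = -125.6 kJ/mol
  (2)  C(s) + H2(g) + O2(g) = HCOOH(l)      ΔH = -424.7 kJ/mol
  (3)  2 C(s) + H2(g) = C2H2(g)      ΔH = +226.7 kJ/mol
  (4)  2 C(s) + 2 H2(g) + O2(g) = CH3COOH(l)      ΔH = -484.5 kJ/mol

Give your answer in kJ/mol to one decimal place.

ΔH = -494.7 kJ/mol

(1) reversed: +125.6 kJ/mol
(2) as written: -424.7 kJ/mol
(3) reversed and × 3: (-3)·(+226.7) = -680.1 kJ/mol
(4) reversed: +484.5 kJ/mol
ΔH = (-1)·(-125.6) + (1)·(-424.7) + (-3)·(+226.7) + (-1)·(-484.5) = -494.7 kJ/mol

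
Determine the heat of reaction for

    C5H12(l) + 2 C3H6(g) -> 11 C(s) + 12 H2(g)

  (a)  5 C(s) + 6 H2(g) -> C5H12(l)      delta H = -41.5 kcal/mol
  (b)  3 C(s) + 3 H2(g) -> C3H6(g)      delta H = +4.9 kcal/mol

(a) reversed: +41.5 kcal/mol
(b) reversed and × 2: (-2)·(+4.9) = -9.8 kcal/mol
Since enthalpy is a state function, delta H = (+41.5) + (-9.8) = 31.7 kcal/mol

delta H = 31.7 kcal/mol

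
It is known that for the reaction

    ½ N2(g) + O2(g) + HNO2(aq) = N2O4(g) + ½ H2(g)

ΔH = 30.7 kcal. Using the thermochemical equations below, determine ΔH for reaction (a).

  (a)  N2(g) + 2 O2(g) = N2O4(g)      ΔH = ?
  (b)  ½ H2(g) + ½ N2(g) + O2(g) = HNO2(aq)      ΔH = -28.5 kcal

ΔH = 2.2 kcal

(a) as written: contributes x
(b) reversed: +28.5 kcal
+30.7 = (+28.5) + x
x = (+30.7 − (+28.5)) / (1) = 2.2 kcal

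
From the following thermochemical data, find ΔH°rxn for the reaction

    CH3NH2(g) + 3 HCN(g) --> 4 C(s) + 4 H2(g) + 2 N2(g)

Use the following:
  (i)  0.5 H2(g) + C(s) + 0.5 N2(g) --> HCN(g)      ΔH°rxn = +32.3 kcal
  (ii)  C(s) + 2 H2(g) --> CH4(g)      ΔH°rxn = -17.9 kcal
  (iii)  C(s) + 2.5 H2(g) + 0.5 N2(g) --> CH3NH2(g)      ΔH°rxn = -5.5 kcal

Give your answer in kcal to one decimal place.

(i) reversed and × 3 (reverse to put HCN(g) on the reactant side; scale by 3 for the 3 HCN(g)): (-3)·(+32.3) = -96.9 kcal
(ii): not needed (CH4(g) appears nowhere else).
(iii) reversed (reverse to put CH3NH2(g) on the reactant side): +5.5 kcal
ΔH°rxn = (-3)·(+32.3) + (-1)·(-5.5) = -91.4 kcal

ΔH°rxn = -91.4 kcal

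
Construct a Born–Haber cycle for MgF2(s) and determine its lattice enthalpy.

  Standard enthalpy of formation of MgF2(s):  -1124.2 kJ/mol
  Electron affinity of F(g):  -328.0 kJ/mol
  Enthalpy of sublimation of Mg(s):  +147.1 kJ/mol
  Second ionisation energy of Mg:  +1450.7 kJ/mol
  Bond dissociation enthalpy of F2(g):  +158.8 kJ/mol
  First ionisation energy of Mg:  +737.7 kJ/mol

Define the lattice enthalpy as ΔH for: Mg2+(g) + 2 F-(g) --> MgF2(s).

U = -2962.5 kJ/mol

ΔHf° = 1·ΔHsub + 1·(ΣIE) + 1·D(F2) + 2·EA + U
-1124.2 = 1·(+147.1) + 1·(+2188.4) + 1·(+158.8) + 2·(-328.0) + U
U = -1124.2 − (+1838.3) = -2962.5 kJ/mol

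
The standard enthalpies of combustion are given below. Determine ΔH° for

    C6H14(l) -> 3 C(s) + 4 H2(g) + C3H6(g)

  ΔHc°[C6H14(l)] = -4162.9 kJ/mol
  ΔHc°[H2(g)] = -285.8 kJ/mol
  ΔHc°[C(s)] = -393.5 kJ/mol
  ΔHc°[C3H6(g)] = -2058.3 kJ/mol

With combustion enthalpies, reactants minus products:
= [1·(-4162.9)] − [3·(-393.5) + 4·(-285.8) + 1·(-2058.3)]
= 219.1 kJ/mol

ΔH° = 219.1 kJ/mol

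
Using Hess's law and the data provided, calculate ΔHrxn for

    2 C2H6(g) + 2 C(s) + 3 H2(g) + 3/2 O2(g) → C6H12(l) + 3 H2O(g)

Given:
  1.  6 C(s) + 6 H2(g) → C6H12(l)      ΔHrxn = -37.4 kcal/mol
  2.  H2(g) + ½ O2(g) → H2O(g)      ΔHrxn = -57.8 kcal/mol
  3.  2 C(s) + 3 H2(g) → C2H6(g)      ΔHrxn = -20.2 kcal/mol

eq. 1 as written (C6H12(l) already on the product side): -37.4 kcal/mol
eq. 2 × 3 (scale by 3 for the 3 H2O(g)): (3)·(-57.8) = -173.4 kcal/mol
eq. 3 reversed and × 2 (C2H6(g) must end up as a reactant; ×2 to match 2 C2H6(g) in the target): (-2)·(-20.2) = +40.4 kcal/mol
ΔHrxn = (1)·(-37.4) + (3)·(-57.8) + (-2)·(-20.2) = -170.4 kcal/mol

ΔHrxn = -170.4 kcal/mol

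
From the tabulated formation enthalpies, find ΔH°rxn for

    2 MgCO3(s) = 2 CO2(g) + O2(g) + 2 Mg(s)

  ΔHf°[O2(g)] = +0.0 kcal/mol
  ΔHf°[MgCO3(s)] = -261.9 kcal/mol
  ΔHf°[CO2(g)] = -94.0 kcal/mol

Products: 2·(-94.0) + 1·(+0.0) + 2·(+0.0) = -188.0
Reactants: 2·(-261.9) = -523.8
ΔH°rxn = (-188.0) − (-523.8) = 335.8 kcal/mol

ΔH°rxn = 335.8 kcal/mol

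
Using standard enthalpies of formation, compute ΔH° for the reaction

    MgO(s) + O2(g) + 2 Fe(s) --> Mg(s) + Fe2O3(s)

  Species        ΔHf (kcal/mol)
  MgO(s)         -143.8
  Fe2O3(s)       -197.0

ΔH°rxn = Σ nΔHf°(products) − Σ nΔHf°(reactants).
Products: 1·(+0.0) + 1·(-197.0) = -197.0
Reactants: 1·(-143.8) + 1·(+0.0) + 2·(+0.0) = -143.8
ΔH° = (-197.0) − (-143.8) = -53.2 kcal/mol

ΔH° = -53.2 kcal/mol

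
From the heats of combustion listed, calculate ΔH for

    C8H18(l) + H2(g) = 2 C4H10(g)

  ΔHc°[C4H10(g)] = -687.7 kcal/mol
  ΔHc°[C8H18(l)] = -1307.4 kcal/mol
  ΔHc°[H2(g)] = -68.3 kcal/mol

With combustion enthalpies, reactants minus products:
= [1·(-1307.4) + 1·(-68.3)] − [2·(-687.7)]
= -0.3 kcal/mol

ΔH = -0.3 kcal/mol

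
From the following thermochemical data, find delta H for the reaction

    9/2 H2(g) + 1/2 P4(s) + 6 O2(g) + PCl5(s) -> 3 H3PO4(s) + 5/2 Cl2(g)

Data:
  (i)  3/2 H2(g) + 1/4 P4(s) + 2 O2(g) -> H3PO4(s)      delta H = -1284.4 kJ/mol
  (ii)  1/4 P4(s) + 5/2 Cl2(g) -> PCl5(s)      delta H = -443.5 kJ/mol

delta H = -3409.7 kJ/mol

(i) × 3: (3)·(-1284.4) = -3853.2 kJ/mol
(ii) reversed: +443.5 kJ/mol
delta H = (3)·(-1284.4) + (-1)·(-443.5) = -3409.7 kJ/mol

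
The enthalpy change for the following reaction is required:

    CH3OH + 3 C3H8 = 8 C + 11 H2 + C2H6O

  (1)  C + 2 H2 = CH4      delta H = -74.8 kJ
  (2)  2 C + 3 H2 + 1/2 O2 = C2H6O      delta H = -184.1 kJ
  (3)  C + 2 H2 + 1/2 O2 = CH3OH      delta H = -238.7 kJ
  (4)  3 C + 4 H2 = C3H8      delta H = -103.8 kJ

delta H = 366.0 kJ

(1): not needed (CH4 appears nowhere else).
(2) as written (C2H6O already on the product side): -184.1 kJ
(3) reversed (reverse to put CH3OH on the reactant side): +238.7 kJ
(4) reversed and × 3 (reverse to put C3H8 on the reactant side; scale by 3 for the 3 C3H8): (-3)·(-103.8) = +311.4 kJ
delta H = (-184.1) + (+238.7) + (+311.4) = 366.0 kJ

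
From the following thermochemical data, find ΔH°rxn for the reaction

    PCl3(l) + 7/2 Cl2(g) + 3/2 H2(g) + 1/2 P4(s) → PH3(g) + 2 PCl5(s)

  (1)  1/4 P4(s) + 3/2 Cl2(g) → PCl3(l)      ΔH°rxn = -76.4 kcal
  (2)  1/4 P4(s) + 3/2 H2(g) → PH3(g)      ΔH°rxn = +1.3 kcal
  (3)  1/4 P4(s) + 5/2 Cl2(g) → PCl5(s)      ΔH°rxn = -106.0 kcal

(1) reversed: +76.4 kcal
(2) as written: +1.3 kcal
(3) × 2: (2)·(-106.0) = -212.0 kcal
ΔH°rxn = (+76.4) + (+1.3) + (-212.0) = -134.3 kcal

ΔH°rxn = -134.3 kcal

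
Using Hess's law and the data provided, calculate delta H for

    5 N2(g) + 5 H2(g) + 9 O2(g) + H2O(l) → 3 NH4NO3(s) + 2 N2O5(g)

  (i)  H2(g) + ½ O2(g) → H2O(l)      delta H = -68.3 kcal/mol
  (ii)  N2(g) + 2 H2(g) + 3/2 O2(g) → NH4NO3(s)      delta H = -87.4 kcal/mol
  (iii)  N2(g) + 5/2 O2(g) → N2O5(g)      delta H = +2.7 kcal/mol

delta H = -188.5 kcal/mol

(i) reversed (reverse to put H2O(l) on the reactant side): +68.3 kcal/mol
(ii) × 3 (×3 to match 3 NH4NO3(s) in the target): (3)·(-87.4) = -262.2 kcal/mol
(iii) × 2 (scale by 2 for the 2 N2O5(g)): (2)·(+2.7) = +5.4 kcal/mol
Summing the manipulated equations, delta H = (-1)·(-68.3) + (3)·(-87.4) + (2)·(+2.7) = -188.5 kcal/mol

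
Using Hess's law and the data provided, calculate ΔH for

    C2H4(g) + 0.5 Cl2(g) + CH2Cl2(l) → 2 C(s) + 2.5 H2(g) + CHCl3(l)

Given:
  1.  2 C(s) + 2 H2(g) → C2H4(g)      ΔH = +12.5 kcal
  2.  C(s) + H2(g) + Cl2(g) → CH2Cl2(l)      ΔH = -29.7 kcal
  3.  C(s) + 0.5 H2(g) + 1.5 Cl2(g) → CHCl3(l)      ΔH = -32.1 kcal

eq. 1 reversed: -12.5 kcal
eq. 2 reversed: +29.7 kcal
eq. 3 as written: -32.1 kcal
Summing the manipulated equations, ΔH = (-1)·(+12.5) + (-1)·(-29.7) + (1)·(-32.1) = -14.9 kcal

ΔH = -14.9 kcal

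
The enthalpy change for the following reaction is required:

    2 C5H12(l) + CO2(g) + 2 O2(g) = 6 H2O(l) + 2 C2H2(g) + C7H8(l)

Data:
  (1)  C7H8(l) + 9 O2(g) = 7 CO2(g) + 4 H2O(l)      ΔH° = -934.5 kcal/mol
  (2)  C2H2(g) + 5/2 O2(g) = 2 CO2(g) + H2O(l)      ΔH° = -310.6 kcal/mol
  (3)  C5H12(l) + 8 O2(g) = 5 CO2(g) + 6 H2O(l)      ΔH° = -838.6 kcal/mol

ΔH° = -121.5 kcal/mol

(1) reversed: +934.5 kcal/mol
(2) reversed and × 2: (-2)·(-310.6) = +621.2 kcal/mol
(3) × 2: (2)·(-838.6) = -1677.2 kcal/mol
ΔH° = (-1)·(-934.5) + (-2)·(-310.6) + (2)·(-838.6) = -121.5 kcal/mol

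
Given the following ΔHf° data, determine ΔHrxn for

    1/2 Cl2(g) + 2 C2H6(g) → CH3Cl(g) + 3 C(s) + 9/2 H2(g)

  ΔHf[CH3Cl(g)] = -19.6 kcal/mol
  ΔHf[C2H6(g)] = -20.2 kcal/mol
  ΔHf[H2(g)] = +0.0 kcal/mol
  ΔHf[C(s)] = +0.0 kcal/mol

ΔH°rxn = Σ nΔHf°(products) − Σ nΔHf°(reactants).
Products: 1·(-19.6) + 3·(+0.0) + 9/2·(+0.0) = -19.6
Reactants: 1/2·(+0.0) + 2·(-20.2) = -40.4
ΔHrxn = (-19.6) − (-40.4) = 20.8 kcal/mol

ΔHrxn = 20.8 kcal/mol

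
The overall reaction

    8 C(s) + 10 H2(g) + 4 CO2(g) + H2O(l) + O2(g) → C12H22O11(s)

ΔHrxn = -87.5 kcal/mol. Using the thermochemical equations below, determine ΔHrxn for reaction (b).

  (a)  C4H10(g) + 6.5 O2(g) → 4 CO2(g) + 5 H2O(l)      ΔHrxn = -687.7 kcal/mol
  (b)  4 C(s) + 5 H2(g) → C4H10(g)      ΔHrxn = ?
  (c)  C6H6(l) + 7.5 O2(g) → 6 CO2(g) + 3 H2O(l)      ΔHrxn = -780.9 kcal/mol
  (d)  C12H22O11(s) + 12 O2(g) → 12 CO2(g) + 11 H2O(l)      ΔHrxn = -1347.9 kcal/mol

(a) × 2: (2)·(-687.7) = -1375.4 kcal/mol
(b) × 2 (scale by 2 for the 8 C(s)): contributes 2·x
(c): not needed (C6H6(l) appears nowhere else).
(d) reversed (reverse to put C12H22O11(s) on the product side): +1347.9 kcal/mol
-87.5 = (-1375.4) + (+1347.9) + 2·x
x = (-87.5 − (-27.5)) / (2) = -30.0 kcal/mol

ΔHrxn = -30.0 kcal/mol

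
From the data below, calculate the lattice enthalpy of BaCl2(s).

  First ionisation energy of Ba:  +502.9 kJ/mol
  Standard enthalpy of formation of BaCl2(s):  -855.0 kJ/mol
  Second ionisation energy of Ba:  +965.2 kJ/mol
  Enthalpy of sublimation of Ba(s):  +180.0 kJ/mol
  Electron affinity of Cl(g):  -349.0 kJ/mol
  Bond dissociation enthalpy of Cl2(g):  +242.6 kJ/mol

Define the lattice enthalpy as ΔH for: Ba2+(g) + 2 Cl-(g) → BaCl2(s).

ΔHf° = 1·ΔHsub + 1·(ΣIE) + 1·D(Cl2) + 2·EA + U
-855.0 = 1·(+180.0) + 1·(+1468.1) + 1·(+242.6) + 2·(-349.0) + U
U = -855.0 − (+1192.7) = -2047.7 kJ/mol

U = -2047.7 kJ/mol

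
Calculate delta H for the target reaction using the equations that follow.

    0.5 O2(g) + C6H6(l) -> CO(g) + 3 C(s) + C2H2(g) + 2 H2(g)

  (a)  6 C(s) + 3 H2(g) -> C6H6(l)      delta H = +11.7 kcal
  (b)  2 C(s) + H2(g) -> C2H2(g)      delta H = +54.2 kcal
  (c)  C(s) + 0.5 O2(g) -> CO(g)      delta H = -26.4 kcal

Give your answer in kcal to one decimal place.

(a) reversed (C6H6(l) must end up as a reactant): -11.7 kcal
(b) as written (C2H2(g) already on the product side): +54.2 kcal
(c) as written (CO(g) already on the product side): -26.4 kcal
Combining the equations, delta H = (-1)·(+11.7) + (1)·(+54.2) + (1)·(-26.4) = 16.1 kcal

delta H = 16.1 kcal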